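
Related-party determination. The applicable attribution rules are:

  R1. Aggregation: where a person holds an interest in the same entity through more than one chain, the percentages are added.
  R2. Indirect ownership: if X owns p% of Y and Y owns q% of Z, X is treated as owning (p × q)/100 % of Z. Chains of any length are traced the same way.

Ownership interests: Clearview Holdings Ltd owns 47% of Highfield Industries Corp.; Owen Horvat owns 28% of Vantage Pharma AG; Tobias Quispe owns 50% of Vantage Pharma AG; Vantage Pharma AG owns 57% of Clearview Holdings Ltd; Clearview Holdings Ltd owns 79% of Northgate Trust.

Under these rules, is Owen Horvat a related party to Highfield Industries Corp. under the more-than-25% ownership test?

Chain via Vantage Pharma AG → Clearview Holdings Ltd (R2): 28% × 57% × 47% = 7.5012% of Highfield Industries Corp.
7.5012% does not exceed the 25% threshold, so Owen is not a related party to Highfield Industries Corp.

No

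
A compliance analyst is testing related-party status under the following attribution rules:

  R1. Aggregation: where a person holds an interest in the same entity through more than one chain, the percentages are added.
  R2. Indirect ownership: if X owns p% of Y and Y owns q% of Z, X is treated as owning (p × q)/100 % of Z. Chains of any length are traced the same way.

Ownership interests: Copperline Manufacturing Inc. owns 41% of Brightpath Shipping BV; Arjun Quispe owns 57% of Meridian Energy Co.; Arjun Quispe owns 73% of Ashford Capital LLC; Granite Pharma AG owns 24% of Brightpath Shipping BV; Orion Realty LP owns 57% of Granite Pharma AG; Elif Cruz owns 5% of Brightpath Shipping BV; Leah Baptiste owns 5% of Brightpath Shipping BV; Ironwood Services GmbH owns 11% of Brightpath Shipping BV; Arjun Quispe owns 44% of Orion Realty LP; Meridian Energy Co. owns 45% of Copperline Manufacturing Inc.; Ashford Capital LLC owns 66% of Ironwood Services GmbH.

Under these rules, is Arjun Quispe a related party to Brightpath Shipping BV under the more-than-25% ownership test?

No

Chain via Orion Realty LP → Granite Pharma AG (R2): 44% × 57% × 24% = 6.0192% of Brightpath Shipping BV.
Chain via Meridian Energy Co. → Copperline Manufacturing Inc. (R2): 57% × 45% × 41% = 10.5165% of Brightpath Shipping BV.
Chain via Ashford Capital LLC → Ironwood Services GmbH (R2): 73% × 66% × 11% = 5.2998% of Brightpath Shipping BV.
Aggregating (R1): 6.0192% + 10.5165% + 5.2998% = 21.8355%.
21.8355% does not exceed the 25% threshold, so Arjun is not a related party to Brightpath Shipping BV.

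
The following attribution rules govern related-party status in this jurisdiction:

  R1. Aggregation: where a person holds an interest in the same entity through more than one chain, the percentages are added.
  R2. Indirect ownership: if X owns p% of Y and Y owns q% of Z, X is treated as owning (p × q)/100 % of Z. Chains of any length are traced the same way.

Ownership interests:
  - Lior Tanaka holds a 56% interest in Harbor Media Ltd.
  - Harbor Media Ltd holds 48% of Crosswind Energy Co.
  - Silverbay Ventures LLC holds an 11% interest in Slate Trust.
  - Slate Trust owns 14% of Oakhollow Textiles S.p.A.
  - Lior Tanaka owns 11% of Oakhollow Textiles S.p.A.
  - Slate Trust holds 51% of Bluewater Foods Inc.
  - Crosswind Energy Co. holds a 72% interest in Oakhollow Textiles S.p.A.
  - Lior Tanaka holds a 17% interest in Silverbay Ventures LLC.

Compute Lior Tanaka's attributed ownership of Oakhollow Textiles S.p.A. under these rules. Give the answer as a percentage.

30.6154%

Chain via Silverbay Ventures LLC → Slate Trust (R2): 17% × 11% × 14% = 0.2618% of Oakhollow Textiles S.p.A.
Chain via Harbor Media Ltd → Crosswind Energy Co. (R2): 56% × 48% × 72% = 19.3536% of Oakhollow Textiles S.p.A.
Direct interest in Oakhollow Textiles S.p.A: 11%.
Aggregating (R1): 0.2618% + 19.3536% + 11% = 30.6154%.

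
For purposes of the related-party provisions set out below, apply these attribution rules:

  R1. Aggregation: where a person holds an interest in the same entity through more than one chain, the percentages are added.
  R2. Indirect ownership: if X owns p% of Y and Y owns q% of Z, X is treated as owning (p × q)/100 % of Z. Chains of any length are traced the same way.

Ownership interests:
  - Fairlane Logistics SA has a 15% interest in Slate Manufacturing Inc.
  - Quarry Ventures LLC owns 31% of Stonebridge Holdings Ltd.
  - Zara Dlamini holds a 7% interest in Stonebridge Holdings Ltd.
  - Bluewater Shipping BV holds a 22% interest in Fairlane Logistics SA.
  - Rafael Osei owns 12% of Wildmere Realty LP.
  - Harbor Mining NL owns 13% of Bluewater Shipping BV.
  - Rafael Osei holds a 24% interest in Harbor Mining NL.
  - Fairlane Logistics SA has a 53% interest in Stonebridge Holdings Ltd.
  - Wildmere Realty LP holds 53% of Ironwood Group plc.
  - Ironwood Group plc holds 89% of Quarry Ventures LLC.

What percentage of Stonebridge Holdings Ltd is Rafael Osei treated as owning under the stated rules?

2.118516%

Chain via Wildmere Realty LP → Ironwood Group plc → Quarry Ventures LLC (R2): 12% × 53% × 89% × 31% = 1.754724% of Stonebridge Holdings Ltd.
Chain via Harbor Mining NL → Bluewater Shipping BV → Fairlane Logistics SA (R2): 24% × 13% × 22% × 53% = 0.363792% of Stonebridge Holdings Ltd.
Aggregating (R1): 1.754724% + 0.363792% = 2.118516%.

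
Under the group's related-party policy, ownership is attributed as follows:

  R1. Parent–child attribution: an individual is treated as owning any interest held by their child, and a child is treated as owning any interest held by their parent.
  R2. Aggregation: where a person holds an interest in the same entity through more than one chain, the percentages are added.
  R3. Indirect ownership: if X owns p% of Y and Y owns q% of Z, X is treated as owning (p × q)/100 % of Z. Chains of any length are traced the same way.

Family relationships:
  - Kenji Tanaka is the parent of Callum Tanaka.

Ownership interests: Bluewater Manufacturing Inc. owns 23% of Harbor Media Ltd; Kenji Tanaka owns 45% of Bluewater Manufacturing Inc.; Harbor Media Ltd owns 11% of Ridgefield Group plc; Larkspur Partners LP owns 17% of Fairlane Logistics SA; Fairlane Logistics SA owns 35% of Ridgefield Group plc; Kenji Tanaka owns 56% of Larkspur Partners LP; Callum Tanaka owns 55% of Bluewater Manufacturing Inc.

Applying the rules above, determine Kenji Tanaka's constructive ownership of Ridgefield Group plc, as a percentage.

By parent–child attribution (R1), Kenji Tanaka is treated as also owning Callum Tanaka's interest in Bluewater Manufacturing Inc, giving 45% + 55% = 100%.
Chain via Bluewater Manufacturing Inc. → Harbor Media Ltd (R3): 100% × 23% × 11% = 2.53% of Ridgefield Group plc.
Chain via Larkspur Partners LP → Fairlane Logistics SA (R3): 56% × 17% × 35% = 3.332% of Ridgefield Group plc.
Aggregating (R2): 2.53% + 3.332% = 5.862%.

5.862%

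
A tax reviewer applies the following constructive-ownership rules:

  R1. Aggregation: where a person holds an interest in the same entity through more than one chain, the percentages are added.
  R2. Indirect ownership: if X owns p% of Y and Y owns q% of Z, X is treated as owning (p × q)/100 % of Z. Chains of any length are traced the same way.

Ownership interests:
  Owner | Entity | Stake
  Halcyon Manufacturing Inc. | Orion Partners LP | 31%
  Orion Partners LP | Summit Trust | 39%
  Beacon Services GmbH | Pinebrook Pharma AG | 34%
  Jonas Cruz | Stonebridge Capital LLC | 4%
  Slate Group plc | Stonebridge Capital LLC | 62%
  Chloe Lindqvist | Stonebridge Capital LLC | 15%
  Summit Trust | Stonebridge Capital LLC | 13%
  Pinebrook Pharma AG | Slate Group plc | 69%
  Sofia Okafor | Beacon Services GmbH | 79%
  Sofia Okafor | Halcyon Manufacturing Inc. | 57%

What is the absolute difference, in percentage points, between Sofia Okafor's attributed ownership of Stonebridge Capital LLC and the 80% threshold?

Chain via Beacon Services GmbH → Pinebrook Pharma AG → Slate Group plc (R2): 79% × 34% × 69% × 62% = 11.490708% of Stonebridge Capital LLC.
Chain via Halcyon Manufacturing Inc. → Orion Partners LP → Summit Trust (R2): 57% × 31% × 39% × 13% = 0.895869% of Stonebridge Capital LLC.
Aggregating (R1): 11.490708% + 0.895869% = 12.386577%.
12.386577% falls short of the 80% threshold by 67.613423 percentage points.

67.613423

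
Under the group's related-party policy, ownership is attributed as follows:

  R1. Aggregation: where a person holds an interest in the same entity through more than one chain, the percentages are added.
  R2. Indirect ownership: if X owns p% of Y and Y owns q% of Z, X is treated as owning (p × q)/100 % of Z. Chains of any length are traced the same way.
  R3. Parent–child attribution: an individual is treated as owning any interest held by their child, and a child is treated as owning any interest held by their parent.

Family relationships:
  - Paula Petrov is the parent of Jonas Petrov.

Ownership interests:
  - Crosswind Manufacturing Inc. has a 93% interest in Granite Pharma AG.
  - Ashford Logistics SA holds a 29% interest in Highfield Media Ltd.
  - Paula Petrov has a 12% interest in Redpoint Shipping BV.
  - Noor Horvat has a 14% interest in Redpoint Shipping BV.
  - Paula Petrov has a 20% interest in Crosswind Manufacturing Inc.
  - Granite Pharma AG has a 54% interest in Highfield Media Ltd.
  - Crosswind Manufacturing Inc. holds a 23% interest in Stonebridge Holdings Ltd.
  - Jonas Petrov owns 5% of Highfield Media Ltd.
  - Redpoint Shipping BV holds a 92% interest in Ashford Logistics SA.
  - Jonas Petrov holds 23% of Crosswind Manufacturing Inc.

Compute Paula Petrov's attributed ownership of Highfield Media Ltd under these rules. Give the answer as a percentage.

29.7962%

By parent–child attribution (R3), Paula Petrov is treated as also owning Jonas Petrov's interest in Crosswind Manufacturing Inc, giving 20% + 23% = 43%.
By parent–child attribution (R3), Paula Petrov is treated as owning Jonas Petrov's 5% interest in Highfield Media Ltd.
Chain via Redpoint Shipping BV → Ashford Logistics SA (R2): 12% × 92% × 29% = 3.2016% of Highfield Media Ltd.
Chain via Crosswind Manufacturing Inc. → Granite Pharma AG (R2): 43% × 93% × 54% = 21.5946% of Highfield Media Ltd.
Direct interest in Highfield Media Ltd: 5%.
Aggregating (R1): 3.2016% + 21.5946% + 5% = 29.7962%.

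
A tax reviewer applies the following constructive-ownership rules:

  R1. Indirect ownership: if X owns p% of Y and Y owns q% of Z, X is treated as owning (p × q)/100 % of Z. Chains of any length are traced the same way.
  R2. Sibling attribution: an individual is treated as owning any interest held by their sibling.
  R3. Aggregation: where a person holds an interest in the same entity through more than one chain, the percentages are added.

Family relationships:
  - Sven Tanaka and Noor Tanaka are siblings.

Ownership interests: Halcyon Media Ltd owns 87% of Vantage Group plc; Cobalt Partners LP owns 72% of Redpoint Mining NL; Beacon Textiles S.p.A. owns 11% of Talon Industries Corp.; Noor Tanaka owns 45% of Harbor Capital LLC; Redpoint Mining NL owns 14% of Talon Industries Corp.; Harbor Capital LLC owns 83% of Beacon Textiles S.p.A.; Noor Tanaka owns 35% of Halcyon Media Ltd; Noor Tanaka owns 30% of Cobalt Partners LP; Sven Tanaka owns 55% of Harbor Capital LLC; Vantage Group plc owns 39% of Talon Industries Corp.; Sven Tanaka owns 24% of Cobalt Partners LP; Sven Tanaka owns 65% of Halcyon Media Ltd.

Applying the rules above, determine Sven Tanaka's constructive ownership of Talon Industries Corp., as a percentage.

48.5032%

By sibling attribution (R2), Sven Tanaka is treated as also owning Noor Tanaka's interest in Harbor Capital LLC, giving 55% + 45% = 100%.
By sibling attribution (R2), Sven Tanaka is treated as also owning Noor Tanaka's interest in Halcyon Media Ltd, giving 65% + 35% = 100%.
By sibling attribution (R2), Sven Tanaka is treated as also owning Noor Tanaka's interest in Cobalt Partners LP, giving 24% + 30% = 54%.
Chain via Harbor Capital LLC → Beacon Textiles S.p.A. (R1): 100% × 83% × 11% = 9.13% of Talon Industries Corp.
Chain via Halcyon Media Ltd → Vantage Group plc (R1): 100% × 87% × 39% = 33.93% of Talon Industries Corp.
Chain via Cobalt Partners LP → Redpoint Mining NL (R1): 54% × 72% × 14% = 5.4432% of Talon Industries Corp.
Aggregating (R3): 9.13% + 33.93% + 5.4432% = 48.5032%.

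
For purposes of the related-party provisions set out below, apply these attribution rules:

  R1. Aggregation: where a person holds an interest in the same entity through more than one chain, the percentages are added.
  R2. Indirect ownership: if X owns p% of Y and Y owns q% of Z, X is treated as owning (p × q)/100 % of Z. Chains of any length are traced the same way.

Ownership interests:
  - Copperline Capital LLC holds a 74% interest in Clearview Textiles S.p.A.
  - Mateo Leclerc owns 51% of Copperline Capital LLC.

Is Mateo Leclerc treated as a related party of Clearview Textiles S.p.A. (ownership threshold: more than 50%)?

No

Chain via Copperline Capital LLC (R2): 51% × 74% = 37.74% of Clearview Textiles S.p.A.
37.74% does not exceed the 50% threshold, so Mateo is not a related party to Clearview Textiles S.p.A.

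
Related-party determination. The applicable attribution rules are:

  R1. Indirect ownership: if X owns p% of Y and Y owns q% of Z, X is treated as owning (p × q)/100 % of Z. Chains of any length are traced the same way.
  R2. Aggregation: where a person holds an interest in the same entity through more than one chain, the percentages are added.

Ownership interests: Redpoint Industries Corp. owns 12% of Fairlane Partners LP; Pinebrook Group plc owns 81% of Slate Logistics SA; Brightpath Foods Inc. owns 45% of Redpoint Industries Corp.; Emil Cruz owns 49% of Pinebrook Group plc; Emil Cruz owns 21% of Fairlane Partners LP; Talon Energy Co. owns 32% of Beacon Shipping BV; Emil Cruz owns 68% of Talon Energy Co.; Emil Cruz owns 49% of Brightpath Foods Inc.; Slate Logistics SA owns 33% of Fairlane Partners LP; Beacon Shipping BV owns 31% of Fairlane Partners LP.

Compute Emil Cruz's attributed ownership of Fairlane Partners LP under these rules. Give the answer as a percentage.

43.4893%

Chain via Talon Energy Co. → Beacon Shipping BV (R1): 68% × 32% × 31% = 6.7456% of Fairlane Partners LP.
Chain via Brightpath Foods Inc. → Redpoint Industries Corp. (R1): 49% × 45% × 12% = 2.646% of Fairlane Partners LP.
Chain via Pinebrook Group plc → Slate Logistics SA (R1): 49% × 81% × 33% = 13.0977% of Fairlane Partners LP.
Direct interest in Fairlane Partners LP: 21%.
Aggregating (R2): 6.7456% + 2.646% + 13.0977% + 21% = 43.4893%.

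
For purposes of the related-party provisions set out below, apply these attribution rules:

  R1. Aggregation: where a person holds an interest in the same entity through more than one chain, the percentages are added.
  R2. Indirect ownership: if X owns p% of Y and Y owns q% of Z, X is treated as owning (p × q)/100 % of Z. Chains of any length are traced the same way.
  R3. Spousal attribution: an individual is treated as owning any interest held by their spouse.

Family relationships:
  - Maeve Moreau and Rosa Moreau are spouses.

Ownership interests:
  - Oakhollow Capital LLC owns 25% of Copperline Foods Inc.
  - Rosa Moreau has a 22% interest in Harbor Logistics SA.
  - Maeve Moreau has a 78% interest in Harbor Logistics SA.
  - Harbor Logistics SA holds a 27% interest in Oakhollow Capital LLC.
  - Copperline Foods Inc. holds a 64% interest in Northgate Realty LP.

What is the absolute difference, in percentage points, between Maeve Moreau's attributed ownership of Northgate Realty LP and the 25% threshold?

By spousal attribution (R3), Maeve Moreau is treated as also owning Rosa Moreau's interest in Harbor Logistics SA, giving 78% + 22% = 100%.
Chain via Harbor Logistics SA → Oakhollow Capital LLC → Copperline Foods Inc. (R2): 100% × 27% × 25% × 64% = 4.32% of Northgate Realty LP.
4.32% falls short of the 25% threshold by 20.68 percentage points.

20.68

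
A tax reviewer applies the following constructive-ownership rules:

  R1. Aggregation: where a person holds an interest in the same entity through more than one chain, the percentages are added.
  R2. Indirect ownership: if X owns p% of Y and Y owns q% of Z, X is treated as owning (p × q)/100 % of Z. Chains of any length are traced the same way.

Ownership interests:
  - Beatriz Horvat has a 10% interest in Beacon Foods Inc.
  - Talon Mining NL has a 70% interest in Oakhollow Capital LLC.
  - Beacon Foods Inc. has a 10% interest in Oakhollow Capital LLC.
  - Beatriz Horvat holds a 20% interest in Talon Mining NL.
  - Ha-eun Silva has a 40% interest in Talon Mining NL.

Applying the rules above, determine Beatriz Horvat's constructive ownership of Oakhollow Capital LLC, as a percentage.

15%

Chain via Talon Mining NL (R2): 20% × 70% = 14% of Oakhollow Capital LLC.
Chain via Beacon Foods Inc. (R2): 10% × 10% = 1% of Oakhollow Capital LLC.
Aggregating (R1): 14% + 1% = 15%.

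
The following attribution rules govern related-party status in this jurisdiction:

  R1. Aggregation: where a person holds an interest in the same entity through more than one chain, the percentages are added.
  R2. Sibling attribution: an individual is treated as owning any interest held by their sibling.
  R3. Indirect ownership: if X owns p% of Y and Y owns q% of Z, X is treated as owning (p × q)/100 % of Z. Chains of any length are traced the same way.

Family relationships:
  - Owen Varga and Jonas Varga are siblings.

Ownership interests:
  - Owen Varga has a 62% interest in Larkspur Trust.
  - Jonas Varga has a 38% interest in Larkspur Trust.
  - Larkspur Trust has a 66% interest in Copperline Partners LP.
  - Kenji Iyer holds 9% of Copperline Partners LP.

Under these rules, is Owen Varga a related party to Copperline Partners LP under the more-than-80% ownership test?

By sibling attribution (R2), Owen Varga is treated as also owning Jonas Varga's interest in Larkspur Trust, giving 62% + 38% = 100%.
Chain via Larkspur Trust (R3): 100% × 66% = 66% of Copperline Partners LP.
66% does not exceed the 80% threshold, so Owen is not a related party to Copperline Partners LP.

No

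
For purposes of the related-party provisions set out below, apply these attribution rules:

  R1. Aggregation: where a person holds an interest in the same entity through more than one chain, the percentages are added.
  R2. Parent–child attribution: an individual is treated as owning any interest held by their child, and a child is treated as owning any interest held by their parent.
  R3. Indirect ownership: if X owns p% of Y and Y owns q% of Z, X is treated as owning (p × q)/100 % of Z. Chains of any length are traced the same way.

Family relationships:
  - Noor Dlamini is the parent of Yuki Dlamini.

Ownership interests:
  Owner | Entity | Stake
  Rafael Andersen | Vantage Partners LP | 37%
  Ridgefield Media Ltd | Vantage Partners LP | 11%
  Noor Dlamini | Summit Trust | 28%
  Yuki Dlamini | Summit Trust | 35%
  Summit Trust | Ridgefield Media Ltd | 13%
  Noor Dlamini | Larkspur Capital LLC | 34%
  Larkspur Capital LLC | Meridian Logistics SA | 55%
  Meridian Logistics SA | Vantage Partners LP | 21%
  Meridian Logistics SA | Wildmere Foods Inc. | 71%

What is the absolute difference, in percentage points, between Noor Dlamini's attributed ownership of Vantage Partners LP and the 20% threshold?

By parent–child attribution (R2), Noor Dlamini is treated as also owning Yuki Dlamini's interest in Summit Trust, giving 28% + 35% = 63%.
Chain via Summit Trust → Ridgefield Media Ltd (R3): 63% × 13% × 11% = 0.9009% of Vantage Partners LP.
Chain via Larkspur Capital LLC → Meridian Logistics SA (R3): 34% × 55% × 21% = 3.927% of Vantage Partners LP.
Aggregating (R1): 0.9009% + 3.927% = 4.8279%.
4.8279% falls short of the 20% threshold by 15.1721 percentage points.

15.1721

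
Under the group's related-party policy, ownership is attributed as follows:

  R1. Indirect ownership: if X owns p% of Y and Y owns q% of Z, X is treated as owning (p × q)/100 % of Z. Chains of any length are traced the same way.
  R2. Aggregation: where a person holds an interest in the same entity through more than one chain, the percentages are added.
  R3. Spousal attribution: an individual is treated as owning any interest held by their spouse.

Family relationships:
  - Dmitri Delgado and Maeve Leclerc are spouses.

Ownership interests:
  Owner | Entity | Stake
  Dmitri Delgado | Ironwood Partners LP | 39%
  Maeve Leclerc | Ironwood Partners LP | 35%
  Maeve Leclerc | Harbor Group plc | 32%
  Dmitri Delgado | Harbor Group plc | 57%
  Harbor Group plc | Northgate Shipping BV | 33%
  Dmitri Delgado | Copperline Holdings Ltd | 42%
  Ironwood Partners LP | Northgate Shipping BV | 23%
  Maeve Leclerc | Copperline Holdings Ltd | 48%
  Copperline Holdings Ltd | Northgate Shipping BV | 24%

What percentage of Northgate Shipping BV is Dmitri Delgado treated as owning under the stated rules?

By spousal attribution (R3), Dmitri Delgado is treated as also owning Maeve Leclerc's interest in Ironwood Partners LP, giving 39% + 35% = 74%.
By spousal attribution (R3), Dmitri Delgado is treated as also owning Maeve Leclerc's interest in Copperline Holdings Ltd, giving 42% + 48% = 90%.
By spousal attribution (R3), Dmitri Delgado is treated as also owning Maeve Leclerc's interest in Harbor Group plc, giving 57% + 32% = 89%.
Chain via Ironwood Partners LP (R1): 74% × 23% = 17.02% of Northgate Shipping BV.
Chain via Copperline Holdings Ltd (R1): 90% × 24% = 21.6% of Northgate Shipping BV.
Chain via Harbor Group plc (R1): 89% × 33% = 29.37% of Northgate Shipping BV.
Aggregating (R2): 17.02% + 21.6% + 29.37% = 67.99%.

67.99%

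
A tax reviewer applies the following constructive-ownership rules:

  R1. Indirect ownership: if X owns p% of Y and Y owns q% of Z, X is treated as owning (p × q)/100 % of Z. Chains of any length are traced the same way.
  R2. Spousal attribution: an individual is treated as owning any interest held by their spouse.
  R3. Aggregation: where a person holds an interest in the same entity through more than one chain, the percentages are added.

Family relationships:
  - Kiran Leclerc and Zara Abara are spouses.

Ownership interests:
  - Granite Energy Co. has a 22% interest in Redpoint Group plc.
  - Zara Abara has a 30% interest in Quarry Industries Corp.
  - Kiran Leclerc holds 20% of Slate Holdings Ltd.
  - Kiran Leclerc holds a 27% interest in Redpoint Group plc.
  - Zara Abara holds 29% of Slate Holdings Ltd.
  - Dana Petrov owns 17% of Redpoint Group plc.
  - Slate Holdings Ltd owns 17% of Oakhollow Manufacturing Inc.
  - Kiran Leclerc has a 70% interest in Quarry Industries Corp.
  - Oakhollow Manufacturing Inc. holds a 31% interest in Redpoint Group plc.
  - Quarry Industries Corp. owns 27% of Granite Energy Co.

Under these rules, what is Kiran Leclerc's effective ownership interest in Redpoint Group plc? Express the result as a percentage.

35.5223%

By spousal attribution (R2), Kiran Leclerc is treated as also owning Zara Abara's interest in Slate Holdings Ltd, giving 20% + 29% = 49%.
By spousal attribution (R2), Kiran Leclerc is treated as also owning Zara Abara's interest in Quarry Industries Corp, giving 70% + 30% = 100%.
Chain via Slate Holdings Ltd → Oakhollow Manufacturing Inc. (R1): 49% × 17% × 31% = 2.5823% of Redpoint Group plc.
Chain via Quarry Industries Corp. → Granite Energy Co. (R1): 100% × 27% × 22% = 5.94% of Redpoint Group plc.
Direct interest in Redpoint Group plc: 27%.
Aggregating (R3): 2.5823% + 5.94% + 27% = 35.5223%.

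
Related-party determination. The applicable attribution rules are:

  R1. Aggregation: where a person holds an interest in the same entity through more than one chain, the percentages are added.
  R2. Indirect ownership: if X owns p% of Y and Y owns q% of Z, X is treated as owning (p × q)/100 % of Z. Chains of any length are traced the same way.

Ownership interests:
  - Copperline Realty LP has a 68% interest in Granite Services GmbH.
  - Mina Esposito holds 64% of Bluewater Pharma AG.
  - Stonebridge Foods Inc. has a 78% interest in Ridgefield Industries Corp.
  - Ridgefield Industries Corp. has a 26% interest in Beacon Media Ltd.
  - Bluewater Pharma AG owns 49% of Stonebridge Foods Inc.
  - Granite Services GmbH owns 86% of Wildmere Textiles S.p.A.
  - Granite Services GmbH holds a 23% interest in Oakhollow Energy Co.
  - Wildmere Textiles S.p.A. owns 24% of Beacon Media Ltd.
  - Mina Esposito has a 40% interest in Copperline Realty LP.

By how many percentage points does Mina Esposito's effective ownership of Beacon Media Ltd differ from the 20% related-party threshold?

Chain via Bluewater Pharma AG → Stonebridge Foods Inc. → Ridgefield Industries Corp. (R2): 64% × 49% × 78% × 26% = 6.359808% of Beacon Media Ltd.
Chain via Copperline Realty LP → Granite Services GmbH → Wildmere Textiles S.p.A. (R2): 40% × 68% × 86% × 24% = 5.61408% of Beacon Media Ltd.
Aggregating (R1): 6.359808% + 5.61408% = 11.973888%.
11.973888% falls short of the 20% threshold by 8.026112 percentage points.

8.026112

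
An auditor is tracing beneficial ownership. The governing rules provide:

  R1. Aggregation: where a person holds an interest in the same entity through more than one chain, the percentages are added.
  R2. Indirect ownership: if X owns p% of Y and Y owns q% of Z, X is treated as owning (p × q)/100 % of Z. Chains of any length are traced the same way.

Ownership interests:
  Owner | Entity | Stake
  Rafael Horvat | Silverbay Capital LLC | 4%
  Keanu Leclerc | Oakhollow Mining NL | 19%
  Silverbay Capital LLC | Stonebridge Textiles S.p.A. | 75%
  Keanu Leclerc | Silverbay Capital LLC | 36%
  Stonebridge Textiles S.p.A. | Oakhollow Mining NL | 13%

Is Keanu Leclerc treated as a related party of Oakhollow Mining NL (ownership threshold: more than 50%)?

No

Chain via Silverbay Capital LLC → Stonebridge Textiles S.p.A. (R2): 36% × 75% × 13% = 3.51% of Oakhollow Mining NL.
Direct interest in Oakhollow Mining NL: 19%.
Aggregating (R1): 3.51% + 19% = 22.51%.
22.51% does not exceed the 50% threshold, so Keanu is not a related party to Oakhollow Mining NL.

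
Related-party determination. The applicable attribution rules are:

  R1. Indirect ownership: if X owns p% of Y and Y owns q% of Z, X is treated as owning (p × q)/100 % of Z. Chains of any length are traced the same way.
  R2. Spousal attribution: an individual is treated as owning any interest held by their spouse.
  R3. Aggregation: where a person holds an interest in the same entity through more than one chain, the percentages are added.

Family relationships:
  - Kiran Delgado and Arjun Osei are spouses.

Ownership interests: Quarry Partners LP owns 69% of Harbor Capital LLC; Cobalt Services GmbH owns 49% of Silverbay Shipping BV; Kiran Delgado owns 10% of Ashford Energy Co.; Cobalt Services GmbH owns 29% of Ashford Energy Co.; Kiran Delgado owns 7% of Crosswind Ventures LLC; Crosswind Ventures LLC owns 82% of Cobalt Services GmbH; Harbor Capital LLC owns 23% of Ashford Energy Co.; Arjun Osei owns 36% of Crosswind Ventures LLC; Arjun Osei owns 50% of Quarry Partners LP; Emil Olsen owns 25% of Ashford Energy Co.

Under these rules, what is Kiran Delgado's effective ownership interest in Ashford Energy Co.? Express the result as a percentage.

28.1604%

By spousal attribution (R2), Kiran Delgado is treated as also owning Arjun Osei's interest in Crosswind Ventures LLC, giving 7% + 36% = 43%.
By spousal attribution (R2), Kiran Delgado is treated as owning Arjun Osei's 50% interest in Quarry Partners LP.
Chain via Crosswind Ventures LLC → Cobalt Services GmbH (R1): 43% × 82% × 29% = 10.2254% of Ashford Energy Co.
Direct interest in Ashford Energy Co: 10%.
Chain via Quarry Partners LP → Harbor Capital LLC (R1): 50% × 69% × 23% = 7.935% of Ashford Energy Co.
Aggregating (R3): 10.2254% + 10% + 7.935% = 28.1604%.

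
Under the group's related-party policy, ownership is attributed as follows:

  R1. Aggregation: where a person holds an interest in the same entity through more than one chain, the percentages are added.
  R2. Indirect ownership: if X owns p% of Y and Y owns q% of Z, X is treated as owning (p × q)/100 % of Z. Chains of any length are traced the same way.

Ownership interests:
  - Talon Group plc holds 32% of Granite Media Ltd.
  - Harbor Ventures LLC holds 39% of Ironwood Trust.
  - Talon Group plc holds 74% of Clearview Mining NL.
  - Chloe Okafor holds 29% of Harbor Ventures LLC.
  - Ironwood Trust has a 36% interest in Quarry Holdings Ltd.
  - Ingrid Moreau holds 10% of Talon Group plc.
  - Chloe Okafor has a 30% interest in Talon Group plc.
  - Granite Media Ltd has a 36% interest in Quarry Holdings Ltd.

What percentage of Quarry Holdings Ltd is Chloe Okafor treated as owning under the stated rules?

Chain via Talon Group plc → Granite Media Ltd (R2): 30% × 32% × 36% = 3.456% of Quarry Holdings Ltd.
Chain via Harbor Ventures LLC → Ironwood Trust (R2): 29% × 39% × 36% = 4.0716% of Quarry Holdings Ltd.
Aggregating (R1): 3.456% + 4.0716% = 7.5276%.

7.5276%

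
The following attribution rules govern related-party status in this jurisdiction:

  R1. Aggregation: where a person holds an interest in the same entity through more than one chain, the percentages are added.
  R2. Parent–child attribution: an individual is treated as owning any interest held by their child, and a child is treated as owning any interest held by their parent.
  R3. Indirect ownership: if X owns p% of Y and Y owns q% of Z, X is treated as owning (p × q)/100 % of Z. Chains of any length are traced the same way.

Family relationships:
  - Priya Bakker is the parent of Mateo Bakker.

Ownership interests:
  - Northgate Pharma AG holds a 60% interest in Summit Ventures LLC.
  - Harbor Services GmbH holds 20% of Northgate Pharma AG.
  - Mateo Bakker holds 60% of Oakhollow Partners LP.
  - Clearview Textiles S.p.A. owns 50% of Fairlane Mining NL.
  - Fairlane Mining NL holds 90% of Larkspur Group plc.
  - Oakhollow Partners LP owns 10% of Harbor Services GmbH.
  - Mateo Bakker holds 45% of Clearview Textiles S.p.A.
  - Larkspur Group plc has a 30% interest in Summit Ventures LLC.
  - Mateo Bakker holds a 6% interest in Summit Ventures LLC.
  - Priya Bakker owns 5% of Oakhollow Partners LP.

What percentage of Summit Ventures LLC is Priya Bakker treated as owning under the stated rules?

By parent–child attribution (R2), Priya Bakker is treated as also owning Mateo Bakker's interest in Oakhollow Partners LP, giving 5% + 60% = 65%.
By parent–child attribution (R2), Priya Bakker is treated as owning Mateo Bakker's 45% interest in Clearview Textiles S.p.A.
By parent–child attribution (R2), Priya Bakker is treated as owning Mateo Bakker's 6% interest in Summit Ventures LLC.
Chain via Oakhollow Partners LP → Harbor Services GmbH → Northgate Pharma AG (R3): 65% × 10% × 20% × 60% = 0.78% of Summit Ventures LLC.
Chain via Clearview Textiles S.p.A. → Fairlane Mining NL → Larkspur Group plc (R3): 45% × 50% × 90% × 30% = 6.075% of Summit Ventures LLC.
Direct interest in Summit Ventures LLC: 6%.
Aggregating (R1): 0.78% + 6.075% + 6% = 12.855%.

12.855%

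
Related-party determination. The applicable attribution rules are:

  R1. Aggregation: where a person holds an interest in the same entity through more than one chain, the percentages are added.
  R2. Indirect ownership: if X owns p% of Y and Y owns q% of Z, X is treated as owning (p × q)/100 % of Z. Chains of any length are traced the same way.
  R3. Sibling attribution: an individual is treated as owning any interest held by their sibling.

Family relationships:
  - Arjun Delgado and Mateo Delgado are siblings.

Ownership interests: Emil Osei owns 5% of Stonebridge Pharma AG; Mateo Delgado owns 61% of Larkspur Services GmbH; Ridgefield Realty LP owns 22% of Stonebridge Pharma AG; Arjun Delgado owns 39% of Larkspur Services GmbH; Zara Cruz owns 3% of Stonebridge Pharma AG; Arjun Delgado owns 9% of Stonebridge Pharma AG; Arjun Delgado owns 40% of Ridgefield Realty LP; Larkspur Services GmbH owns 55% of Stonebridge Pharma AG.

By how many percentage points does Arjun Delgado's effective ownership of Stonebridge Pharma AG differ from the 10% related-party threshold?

By sibling attribution (R3), Arjun Delgado is treated as also owning Mateo Delgado's interest in Larkspur Services GmbH, giving 39% + 61% = 100%.
Chain via Larkspur Services GmbH (R2): 100% × 55% = 55% of Stonebridge Pharma AG.
Chain via Ridgefield Realty LP (R2): 40% × 22% = 8.8% of Stonebridge Pharma AG.
Direct interest in Stonebridge Pharma AG: 9%.
Aggregating (R1): 55% + 8.8% + 9% = 72.8%.
72.8% exceeds the 10% threshold by 62.8 percentage points.

62.8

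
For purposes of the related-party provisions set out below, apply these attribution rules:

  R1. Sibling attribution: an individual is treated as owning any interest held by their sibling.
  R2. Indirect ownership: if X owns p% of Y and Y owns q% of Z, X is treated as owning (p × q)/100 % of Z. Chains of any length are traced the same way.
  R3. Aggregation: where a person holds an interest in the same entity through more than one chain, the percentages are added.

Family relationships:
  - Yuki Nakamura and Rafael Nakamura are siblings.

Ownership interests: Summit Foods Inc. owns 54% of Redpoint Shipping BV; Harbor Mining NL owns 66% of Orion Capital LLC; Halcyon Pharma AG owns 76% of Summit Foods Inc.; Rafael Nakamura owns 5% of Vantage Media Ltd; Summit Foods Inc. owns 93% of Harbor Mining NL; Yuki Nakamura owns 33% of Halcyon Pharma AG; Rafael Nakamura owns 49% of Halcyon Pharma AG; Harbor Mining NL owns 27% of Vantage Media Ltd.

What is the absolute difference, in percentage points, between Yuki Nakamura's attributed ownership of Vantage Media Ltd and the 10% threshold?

10.648552

By sibling attribution (R1), Yuki Nakamura is treated as also owning Rafael Nakamura's interest in Halcyon Pharma AG, giving 33% + 49% = 82%.
By sibling attribution (R1), Yuki Nakamura is treated as owning Rafael Nakamura's 5% interest in Vantage Media Ltd.
Chain via Halcyon Pharma AG → Summit Foods Inc. → Harbor Mining NL (R2): 82% × 76% × 93% × 27% = 15.648552% of Vantage Media Ltd.
Direct interest in Vantage Media Ltd: 5%.
Aggregating (R3): 15.648552% + 5% = 20.648552%.
20.648552% exceeds the 10% threshold by 10.648552 percentage points.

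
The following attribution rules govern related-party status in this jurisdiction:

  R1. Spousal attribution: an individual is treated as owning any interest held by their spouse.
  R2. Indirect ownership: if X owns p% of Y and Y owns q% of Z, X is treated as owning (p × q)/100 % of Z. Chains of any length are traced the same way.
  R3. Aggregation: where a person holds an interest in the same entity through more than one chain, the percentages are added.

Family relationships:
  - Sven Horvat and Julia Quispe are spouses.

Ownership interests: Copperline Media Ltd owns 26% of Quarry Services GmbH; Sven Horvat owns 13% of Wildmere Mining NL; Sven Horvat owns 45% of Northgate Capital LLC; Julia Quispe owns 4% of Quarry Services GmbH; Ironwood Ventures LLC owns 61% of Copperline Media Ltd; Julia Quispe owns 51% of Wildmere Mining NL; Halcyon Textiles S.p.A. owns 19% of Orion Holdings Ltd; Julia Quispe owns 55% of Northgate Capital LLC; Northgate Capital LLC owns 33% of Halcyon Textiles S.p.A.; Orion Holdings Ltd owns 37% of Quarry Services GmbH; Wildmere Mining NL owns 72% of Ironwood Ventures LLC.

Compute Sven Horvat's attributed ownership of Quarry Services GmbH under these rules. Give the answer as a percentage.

By spousal attribution (R1), Sven Horvat is treated as also owning Julia Quispe's interest in Northgate Capital LLC, giving 45% + 55% = 100%.
By spousal attribution (R1), Sven Horvat is treated as also owning Julia Quispe's interest in Wildmere Mining NL, giving 13% + 51% = 64%.
By spousal attribution (R1), Sven Horvat is treated as owning Julia Quispe's 4% interest in Quarry Services GmbH.
Chain via Northgate Capital LLC → Halcyon Textiles S.p.A. → Orion Holdings Ltd (R2): 100% × 33% × 19% × 37% = 2.3199% of Quarry Services GmbH.
Chain via Wildmere Mining NL → Ironwood Ventures LLC → Copperline Media Ltd (R2): 64% × 72% × 61% × 26% = 7.308288% of Quarry Services GmbH.
Direct interest in Quarry Services GmbH: 4%.
Aggregating (R3): 2.3199% + 7.308288% + 4% = 13.628188%.

13.628188%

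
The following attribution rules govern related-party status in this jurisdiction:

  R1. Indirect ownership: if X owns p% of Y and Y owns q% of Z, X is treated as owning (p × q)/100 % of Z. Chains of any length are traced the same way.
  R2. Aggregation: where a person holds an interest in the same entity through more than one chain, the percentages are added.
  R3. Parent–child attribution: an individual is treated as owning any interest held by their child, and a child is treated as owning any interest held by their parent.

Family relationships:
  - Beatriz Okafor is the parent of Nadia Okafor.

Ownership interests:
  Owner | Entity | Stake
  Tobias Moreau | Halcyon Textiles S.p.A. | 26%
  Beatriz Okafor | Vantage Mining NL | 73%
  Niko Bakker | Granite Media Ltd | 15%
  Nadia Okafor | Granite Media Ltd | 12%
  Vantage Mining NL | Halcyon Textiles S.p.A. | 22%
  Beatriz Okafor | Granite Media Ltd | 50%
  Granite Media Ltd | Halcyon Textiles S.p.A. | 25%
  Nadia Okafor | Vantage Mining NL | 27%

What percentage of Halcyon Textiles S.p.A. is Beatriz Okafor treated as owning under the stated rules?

By parent–child attribution (R3), Beatriz Okafor is treated as also owning Nadia Okafor's interest in Granite Media Ltd, giving 50% + 12% = 62%.
By parent–child attribution (R3), Beatriz Okafor is treated as also owning Nadia Okafor's interest in Vantage Mining NL, giving 73% + 27% = 100%.
Chain via Granite Media Ltd (R1): 62% × 25% = 15.5% of Halcyon Textiles S.p.A.
Chain via Vantage Mining NL (R1): 100% × 22% = 22% of Halcyon Textiles S.p.A.
Aggregating (R2): 15.5% + 22% = 37.5%.

37.5%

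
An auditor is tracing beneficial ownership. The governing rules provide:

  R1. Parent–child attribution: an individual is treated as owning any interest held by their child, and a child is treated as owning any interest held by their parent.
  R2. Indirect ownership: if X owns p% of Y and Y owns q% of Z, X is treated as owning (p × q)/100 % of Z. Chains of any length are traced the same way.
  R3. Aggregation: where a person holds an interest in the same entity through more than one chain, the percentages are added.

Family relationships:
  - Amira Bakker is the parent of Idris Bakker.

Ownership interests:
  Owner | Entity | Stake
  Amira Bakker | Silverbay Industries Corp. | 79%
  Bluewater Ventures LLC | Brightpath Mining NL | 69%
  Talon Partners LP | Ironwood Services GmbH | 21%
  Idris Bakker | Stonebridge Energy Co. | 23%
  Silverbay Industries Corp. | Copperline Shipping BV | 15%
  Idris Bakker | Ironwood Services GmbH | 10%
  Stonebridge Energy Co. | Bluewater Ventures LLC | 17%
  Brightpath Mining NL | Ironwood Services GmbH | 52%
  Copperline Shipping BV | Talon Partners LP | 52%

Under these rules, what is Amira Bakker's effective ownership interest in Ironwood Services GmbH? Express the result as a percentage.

By parent–child attribution (R1), Amira Bakker is treated as owning Idris Bakker's 23% interest in Stonebridge Energy Co.
By parent–child attribution (R1), Amira Bakker is treated as owning Idris Bakker's 10% interest in Ironwood Services GmbH.
Chain via Silverbay Industries Corp. → Copperline Shipping BV → Talon Partners LP (R2): 79% × 15% × 52% × 21% = 1.29402% of Ironwood Services GmbH.
Chain via Stonebridge Energy Co. → Bluewater Ventures LLC → Brightpath Mining NL (R2): 23% × 17% × 69% × 52% = 1.402908% of Ironwood Services GmbH.
Direct interest in Ironwood Services GmbH: 10%.
Aggregating (R3): 1.29402% + 1.402908% + 10% = 12.696928%.

12.696928%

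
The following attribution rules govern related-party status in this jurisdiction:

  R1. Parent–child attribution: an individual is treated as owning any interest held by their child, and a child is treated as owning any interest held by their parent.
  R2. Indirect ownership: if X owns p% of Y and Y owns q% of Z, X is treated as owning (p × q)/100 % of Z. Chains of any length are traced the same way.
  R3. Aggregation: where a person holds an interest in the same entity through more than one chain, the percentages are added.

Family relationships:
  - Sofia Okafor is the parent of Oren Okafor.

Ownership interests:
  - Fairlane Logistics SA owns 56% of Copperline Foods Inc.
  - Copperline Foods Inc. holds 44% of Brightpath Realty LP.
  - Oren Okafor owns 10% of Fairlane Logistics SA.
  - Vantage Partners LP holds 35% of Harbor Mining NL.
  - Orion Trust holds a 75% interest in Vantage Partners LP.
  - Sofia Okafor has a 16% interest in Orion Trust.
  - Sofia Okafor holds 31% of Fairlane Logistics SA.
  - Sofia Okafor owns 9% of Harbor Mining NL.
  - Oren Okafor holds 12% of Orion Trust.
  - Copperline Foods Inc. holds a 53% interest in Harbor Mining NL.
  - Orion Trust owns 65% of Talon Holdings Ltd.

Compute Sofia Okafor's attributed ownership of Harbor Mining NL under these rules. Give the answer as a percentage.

By parent–child attribution (R1), Sofia Okafor is treated as also owning Oren Okafor's interest in Orion Trust, giving 16% + 12% = 28%.
By parent–child attribution (R1), Sofia Okafor is treated as also owning Oren Okafor's interest in Fairlane Logistics SA, giving 31% + 10% = 41%.
Chain via Orion Trust → Vantage Partners LP (R2): 28% × 75% × 35% = 7.35% of Harbor Mining NL.
Chain via Fairlane Logistics SA → Copperline Foods Inc. (R2): 41% × 56% × 53% = 12.1688% of Harbor Mining NL.
Direct interest in Harbor Mining NL: 9%.
Aggregating (R3): 7.35% + 12.1688% + 9% = 28.5188%.

28.5188%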